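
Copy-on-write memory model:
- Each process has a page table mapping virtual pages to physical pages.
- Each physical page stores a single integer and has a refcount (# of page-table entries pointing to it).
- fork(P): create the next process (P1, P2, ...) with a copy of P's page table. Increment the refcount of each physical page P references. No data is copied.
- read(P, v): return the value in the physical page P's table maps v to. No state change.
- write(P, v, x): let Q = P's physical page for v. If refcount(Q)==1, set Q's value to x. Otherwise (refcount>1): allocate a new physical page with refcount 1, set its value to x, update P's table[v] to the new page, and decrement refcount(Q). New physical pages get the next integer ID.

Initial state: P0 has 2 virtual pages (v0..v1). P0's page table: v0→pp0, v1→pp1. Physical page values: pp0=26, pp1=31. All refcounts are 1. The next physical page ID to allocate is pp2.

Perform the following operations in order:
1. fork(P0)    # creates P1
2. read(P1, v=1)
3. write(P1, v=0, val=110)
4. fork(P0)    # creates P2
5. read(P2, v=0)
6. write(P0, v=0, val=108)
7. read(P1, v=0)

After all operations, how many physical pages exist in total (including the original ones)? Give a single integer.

Answer: 4

Derivation:
Op 1: fork(P0) -> P1. 2 ppages; refcounts: pp0:2 pp1:2
Op 2: read(P1, v1) -> 31. No state change.
Op 3: write(P1, v0, 110). refcount(pp0)=2>1 -> COPY to pp2. 3 ppages; refcounts: pp0:1 pp1:2 pp2:1
Op 4: fork(P0) -> P2. 3 ppages; refcounts: pp0:2 pp1:3 pp2:1
Op 5: read(P2, v0) -> 26. No state change.
Op 6: write(P0, v0, 108). refcount(pp0)=2>1 -> COPY to pp3. 4 ppages; refcounts: pp0:1 pp1:3 pp2:1 pp3:1
Op 7: read(P1, v0) -> 110. No state change.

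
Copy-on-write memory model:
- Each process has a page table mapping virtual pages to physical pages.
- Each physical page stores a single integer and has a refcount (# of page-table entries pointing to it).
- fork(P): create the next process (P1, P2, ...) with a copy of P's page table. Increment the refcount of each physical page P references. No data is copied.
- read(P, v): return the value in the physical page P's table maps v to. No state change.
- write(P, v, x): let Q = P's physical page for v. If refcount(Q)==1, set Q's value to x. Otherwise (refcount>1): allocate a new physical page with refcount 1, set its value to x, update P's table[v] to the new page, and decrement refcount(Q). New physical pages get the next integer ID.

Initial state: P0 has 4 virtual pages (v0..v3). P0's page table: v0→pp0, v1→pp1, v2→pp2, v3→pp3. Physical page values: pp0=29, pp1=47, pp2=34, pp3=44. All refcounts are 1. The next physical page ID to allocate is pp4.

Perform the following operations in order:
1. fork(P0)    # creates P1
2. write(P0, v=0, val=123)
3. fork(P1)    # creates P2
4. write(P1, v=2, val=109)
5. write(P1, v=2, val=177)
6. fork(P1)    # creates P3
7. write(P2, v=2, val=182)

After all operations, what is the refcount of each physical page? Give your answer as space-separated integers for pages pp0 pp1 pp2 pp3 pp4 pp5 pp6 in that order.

Answer: 3 4 1 4 1 2 1

Derivation:
Op 1: fork(P0) -> P1. 4 ppages; refcounts: pp0:2 pp1:2 pp2:2 pp3:2
Op 2: write(P0, v0, 123). refcount(pp0)=2>1 -> COPY to pp4. 5 ppages; refcounts: pp0:1 pp1:2 pp2:2 pp3:2 pp4:1
Op 3: fork(P1) -> P2. 5 ppages; refcounts: pp0:2 pp1:3 pp2:3 pp3:3 pp4:1
Op 4: write(P1, v2, 109). refcount(pp2)=3>1 -> COPY to pp5. 6 ppages; refcounts: pp0:2 pp1:3 pp2:2 pp3:3 pp4:1 pp5:1
Op 5: write(P1, v2, 177). refcount(pp5)=1 -> write in place. 6 ppages; refcounts: pp0:2 pp1:3 pp2:2 pp3:3 pp4:1 pp5:1
Op 6: fork(P1) -> P3. 6 ppages; refcounts: pp0:3 pp1:4 pp2:2 pp3:4 pp4:1 pp5:2
Op 7: write(P2, v2, 182). refcount(pp2)=2>1 -> COPY to pp6. 7 ppages; refcounts: pp0:3 pp1:4 pp2:1 pp3:4 pp4:1 pp5:2 pp6:1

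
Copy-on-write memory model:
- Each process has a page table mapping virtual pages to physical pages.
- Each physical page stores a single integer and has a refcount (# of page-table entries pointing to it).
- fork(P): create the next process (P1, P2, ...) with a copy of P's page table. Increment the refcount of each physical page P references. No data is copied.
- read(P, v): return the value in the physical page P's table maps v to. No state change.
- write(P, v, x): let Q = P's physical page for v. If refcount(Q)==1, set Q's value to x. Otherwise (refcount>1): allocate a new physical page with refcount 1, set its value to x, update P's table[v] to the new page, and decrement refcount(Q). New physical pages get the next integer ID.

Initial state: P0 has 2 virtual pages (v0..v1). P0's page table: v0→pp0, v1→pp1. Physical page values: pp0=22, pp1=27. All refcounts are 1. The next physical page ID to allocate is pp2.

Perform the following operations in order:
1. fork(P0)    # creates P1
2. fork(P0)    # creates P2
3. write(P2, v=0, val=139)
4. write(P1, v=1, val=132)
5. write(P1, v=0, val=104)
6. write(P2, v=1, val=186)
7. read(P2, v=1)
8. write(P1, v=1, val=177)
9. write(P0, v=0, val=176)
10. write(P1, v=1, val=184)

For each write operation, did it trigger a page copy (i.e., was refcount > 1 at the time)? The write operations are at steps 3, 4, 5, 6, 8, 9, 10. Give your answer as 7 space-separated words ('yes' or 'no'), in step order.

Op 1: fork(P0) -> P1. 2 ppages; refcounts: pp0:2 pp1:2
Op 2: fork(P0) -> P2. 2 ppages; refcounts: pp0:3 pp1:3
Op 3: write(P2, v0, 139). refcount(pp0)=3>1 -> COPY to pp2. 3 ppages; refcounts: pp0:2 pp1:3 pp2:1
Op 4: write(P1, v1, 132). refcount(pp1)=3>1 -> COPY to pp3. 4 ppages; refcounts: pp0:2 pp1:2 pp2:1 pp3:1
Op 5: write(P1, v0, 104). refcount(pp0)=2>1 -> COPY to pp4. 5 ppages; refcounts: pp0:1 pp1:2 pp2:1 pp3:1 pp4:1
Op 6: write(P2, v1, 186). refcount(pp1)=2>1 -> COPY to pp5. 6 ppages; refcounts: pp0:1 pp1:1 pp2:1 pp3:1 pp4:1 pp5:1
Op 7: read(P2, v1) -> 186. No state change.
Op 8: write(P1, v1, 177). refcount(pp3)=1 -> write in place. 6 ppages; refcounts: pp0:1 pp1:1 pp2:1 pp3:1 pp4:1 pp5:1
Op 9: write(P0, v0, 176). refcount(pp0)=1 -> write in place. 6 ppages; refcounts: pp0:1 pp1:1 pp2:1 pp3:1 pp4:1 pp5:1
Op 10: write(P1, v1, 184). refcount(pp3)=1 -> write in place. 6 ppages; refcounts: pp0:1 pp1:1 pp2:1 pp3:1 pp4:1 pp5:1

yes yes yes yes no no no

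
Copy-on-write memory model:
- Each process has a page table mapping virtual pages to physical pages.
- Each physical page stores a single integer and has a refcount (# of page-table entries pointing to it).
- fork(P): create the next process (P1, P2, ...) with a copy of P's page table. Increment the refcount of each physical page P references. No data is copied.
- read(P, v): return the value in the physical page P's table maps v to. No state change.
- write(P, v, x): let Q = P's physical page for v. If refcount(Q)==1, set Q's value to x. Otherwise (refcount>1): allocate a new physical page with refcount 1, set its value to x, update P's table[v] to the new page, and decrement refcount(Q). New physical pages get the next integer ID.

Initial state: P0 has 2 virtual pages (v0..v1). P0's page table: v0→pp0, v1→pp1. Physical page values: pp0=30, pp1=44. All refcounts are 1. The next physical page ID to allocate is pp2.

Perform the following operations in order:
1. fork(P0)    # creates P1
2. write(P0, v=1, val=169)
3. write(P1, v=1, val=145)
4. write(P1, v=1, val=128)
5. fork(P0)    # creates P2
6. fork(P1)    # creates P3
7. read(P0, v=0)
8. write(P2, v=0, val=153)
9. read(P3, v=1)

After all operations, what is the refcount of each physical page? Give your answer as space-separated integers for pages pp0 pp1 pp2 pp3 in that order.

Op 1: fork(P0) -> P1. 2 ppages; refcounts: pp0:2 pp1:2
Op 2: write(P0, v1, 169). refcount(pp1)=2>1 -> COPY to pp2. 3 ppages; refcounts: pp0:2 pp1:1 pp2:1
Op 3: write(P1, v1, 145). refcount(pp1)=1 -> write in place. 3 ppages; refcounts: pp0:2 pp1:1 pp2:1
Op 4: write(P1, v1, 128). refcount(pp1)=1 -> write in place. 3 ppages; refcounts: pp0:2 pp1:1 pp2:1
Op 5: fork(P0) -> P2. 3 ppages; refcounts: pp0:3 pp1:1 pp2:2
Op 6: fork(P1) -> P3. 3 ppages; refcounts: pp0:4 pp1:2 pp2:2
Op 7: read(P0, v0) -> 30. No state change.
Op 8: write(P2, v0, 153). refcount(pp0)=4>1 -> COPY to pp3. 4 ppages; refcounts: pp0:3 pp1:2 pp2:2 pp3:1
Op 9: read(P3, v1) -> 128. No state change.

Answer: 3 2 2 1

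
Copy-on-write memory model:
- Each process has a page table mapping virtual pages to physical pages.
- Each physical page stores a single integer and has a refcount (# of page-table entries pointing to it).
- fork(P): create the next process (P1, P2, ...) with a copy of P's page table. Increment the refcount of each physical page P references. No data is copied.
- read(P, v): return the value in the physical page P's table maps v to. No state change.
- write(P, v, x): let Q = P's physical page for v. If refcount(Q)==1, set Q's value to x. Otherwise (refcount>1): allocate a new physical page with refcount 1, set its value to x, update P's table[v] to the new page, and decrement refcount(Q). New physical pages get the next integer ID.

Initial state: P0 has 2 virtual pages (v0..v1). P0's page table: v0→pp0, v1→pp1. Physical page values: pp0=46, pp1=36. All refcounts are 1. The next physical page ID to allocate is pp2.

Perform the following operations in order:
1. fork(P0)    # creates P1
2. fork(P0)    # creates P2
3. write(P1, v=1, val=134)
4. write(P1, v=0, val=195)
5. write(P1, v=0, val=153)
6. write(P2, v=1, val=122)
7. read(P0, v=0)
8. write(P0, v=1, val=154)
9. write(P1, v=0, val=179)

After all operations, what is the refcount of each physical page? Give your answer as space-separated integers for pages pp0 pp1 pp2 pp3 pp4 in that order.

Answer: 2 1 1 1 1

Derivation:
Op 1: fork(P0) -> P1. 2 ppages; refcounts: pp0:2 pp1:2
Op 2: fork(P0) -> P2. 2 ppages; refcounts: pp0:3 pp1:3
Op 3: write(P1, v1, 134). refcount(pp1)=3>1 -> COPY to pp2. 3 ppages; refcounts: pp0:3 pp1:2 pp2:1
Op 4: write(P1, v0, 195). refcount(pp0)=3>1 -> COPY to pp3. 4 ppages; refcounts: pp0:2 pp1:2 pp2:1 pp3:1
Op 5: write(P1, v0, 153). refcount(pp3)=1 -> write in place. 4 ppages; refcounts: pp0:2 pp1:2 pp2:1 pp3:1
Op 6: write(P2, v1, 122). refcount(pp1)=2>1 -> COPY to pp4. 5 ppages; refcounts: pp0:2 pp1:1 pp2:1 pp3:1 pp4:1
Op 7: read(P0, v0) -> 46. No state change.
Op 8: write(P0, v1, 154). refcount(pp1)=1 -> write in place. 5 ppages; refcounts: pp0:2 pp1:1 pp2:1 pp3:1 pp4:1
Op 9: write(P1, v0, 179). refcount(pp3)=1 -> write in place. 5 ppages; refcounts: pp0:2 pp1:1 pp2:1 pp3:1 pp4:1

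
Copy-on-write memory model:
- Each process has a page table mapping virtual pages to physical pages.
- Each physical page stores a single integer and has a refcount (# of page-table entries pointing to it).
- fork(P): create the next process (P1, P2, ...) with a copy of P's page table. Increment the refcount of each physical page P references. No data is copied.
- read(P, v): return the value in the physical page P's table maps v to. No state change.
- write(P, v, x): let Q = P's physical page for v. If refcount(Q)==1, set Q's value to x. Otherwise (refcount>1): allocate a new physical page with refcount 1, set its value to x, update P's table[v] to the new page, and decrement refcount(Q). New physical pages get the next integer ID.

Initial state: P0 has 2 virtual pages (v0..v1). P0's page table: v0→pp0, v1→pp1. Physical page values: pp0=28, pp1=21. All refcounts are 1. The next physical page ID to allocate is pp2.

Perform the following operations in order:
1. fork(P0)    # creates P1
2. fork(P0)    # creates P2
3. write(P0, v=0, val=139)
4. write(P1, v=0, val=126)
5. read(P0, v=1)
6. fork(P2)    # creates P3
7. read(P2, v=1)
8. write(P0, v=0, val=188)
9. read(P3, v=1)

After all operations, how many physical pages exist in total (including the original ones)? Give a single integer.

Op 1: fork(P0) -> P1. 2 ppages; refcounts: pp0:2 pp1:2
Op 2: fork(P0) -> P2. 2 ppages; refcounts: pp0:3 pp1:3
Op 3: write(P0, v0, 139). refcount(pp0)=3>1 -> COPY to pp2. 3 ppages; refcounts: pp0:2 pp1:3 pp2:1
Op 4: write(P1, v0, 126). refcount(pp0)=2>1 -> COPY to pp3. 4 ppages; refcounts: pp0:1 pp1:3 pp2:1 pp3:1
Op 5: read(P0, v1) -> 21. No state change.
Op 6: fork(P2) -> P3. 4 ppages; refcounts: pp0:2 pp1:4 pp2:1 pp3:1
Op 7: read(P2, v1) -> 21. No state change.
Op 8: write(P0, v0, 188). refcount(pp2)=1 -> write in place. 4 ppages; refcounts: pp0:2 pp1:4 pp2:1 pp3:1
Op 9: read(P3, v1) -> 21. No state change.

Answer: 4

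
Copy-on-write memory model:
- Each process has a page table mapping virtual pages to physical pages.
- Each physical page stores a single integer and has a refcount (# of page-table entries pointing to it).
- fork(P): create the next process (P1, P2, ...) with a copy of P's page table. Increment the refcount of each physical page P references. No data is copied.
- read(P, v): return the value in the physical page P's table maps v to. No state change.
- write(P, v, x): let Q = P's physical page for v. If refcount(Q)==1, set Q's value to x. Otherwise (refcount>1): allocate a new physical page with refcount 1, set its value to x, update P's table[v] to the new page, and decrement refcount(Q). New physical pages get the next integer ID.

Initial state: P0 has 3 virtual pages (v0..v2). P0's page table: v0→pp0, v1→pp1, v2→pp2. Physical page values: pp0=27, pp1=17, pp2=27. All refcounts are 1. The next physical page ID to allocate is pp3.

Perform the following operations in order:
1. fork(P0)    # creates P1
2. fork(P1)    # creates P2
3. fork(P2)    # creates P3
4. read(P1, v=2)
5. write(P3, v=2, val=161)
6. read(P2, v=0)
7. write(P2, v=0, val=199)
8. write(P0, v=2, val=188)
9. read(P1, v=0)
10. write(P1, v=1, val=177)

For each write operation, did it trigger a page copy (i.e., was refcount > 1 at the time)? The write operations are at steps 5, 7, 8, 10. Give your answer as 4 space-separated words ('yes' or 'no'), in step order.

Op 1: fork(P0) -> P1. 3 ppages; refcounts: pp0:2 pp1:2 pp2:2
Op 2: fork(P1) -> P2. 3 ppages; refcounts: pp0:3 pp1:3 pp2:3
Op 3: fork(P2) -> P3. 3 ppages; refcounts: pp0:4 pp1:4 pp2:4
Op 4: read(P1, v2) -> 27. No state change.
Op 5: write(P3, v2, 161). refcount(pp2)=4>1 -> COPY to pp3. 4 ppages; refcounts: pp0:4 pp1:4 pp2:3 pp3:1
Op 6: read(P2, v0) -> 27. No state change.
Op 7: write(P2, v0, 199). refcount(pp0)=4>1 -> COPY to pp4. 5 ppages; refcounts: pp0:3 pp1:4 pp2:3 pp3:1 pp4:1
Op 8: write(P0, v2, 188). refcount(pp2)=3>1 -> COPY to pp5. 6 ppages; refcounts: pp0:3 pp1:4 pp2:2 pp3:1 pp4:1 pp5:1
Op 9: read(P1, v0) -> 27. No state change.
Op 10: write(P1, v1, 177). refcount(pp1)=4>1 -> COPY to pp6. 7 ppages; refcounts: pp0:3 pp1:3 pp2:2 pp3:1 pp4:1 pp5:1 pp6:1

yes yes yes yes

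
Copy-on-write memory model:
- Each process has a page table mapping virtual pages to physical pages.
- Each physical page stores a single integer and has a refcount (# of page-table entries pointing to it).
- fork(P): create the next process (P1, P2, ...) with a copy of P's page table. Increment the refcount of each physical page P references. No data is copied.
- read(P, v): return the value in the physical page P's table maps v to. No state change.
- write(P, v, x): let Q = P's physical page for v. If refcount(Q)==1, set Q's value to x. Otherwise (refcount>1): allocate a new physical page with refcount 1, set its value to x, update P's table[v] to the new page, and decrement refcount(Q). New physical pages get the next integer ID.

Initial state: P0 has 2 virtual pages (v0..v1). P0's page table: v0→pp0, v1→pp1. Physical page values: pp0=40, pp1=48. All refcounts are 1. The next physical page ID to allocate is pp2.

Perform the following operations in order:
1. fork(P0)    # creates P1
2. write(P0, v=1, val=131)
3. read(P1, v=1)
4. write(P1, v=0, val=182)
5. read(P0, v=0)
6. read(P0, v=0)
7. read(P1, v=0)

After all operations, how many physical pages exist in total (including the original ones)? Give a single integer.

Op 1: fork(P0) -> P1. 2 ppages; refcounts: pp0:2 pp1:2
Op 2: write(P0, v1, 131). refcount(pp1)=2>1 -> COPY to pp2. 3 ppages; refcounts: pp0:2 pp1:1 pp2:1
Op 3: read(P1, v1) -> 48. No state change.
Op 4: write(P1, v0, 182). refcount(pp0)=2>1 -> COPY to pp3. 4 ppages; refcounts: pp0:1 pp1:1 pp2:1 pp3:1
Op 5: read(P0, v0) -> 40. No state change.
Op 6: read(P0, v0) -> 40. No state change.
Op 7: read(P1, v0) -> 182. No state change.

Answer: 4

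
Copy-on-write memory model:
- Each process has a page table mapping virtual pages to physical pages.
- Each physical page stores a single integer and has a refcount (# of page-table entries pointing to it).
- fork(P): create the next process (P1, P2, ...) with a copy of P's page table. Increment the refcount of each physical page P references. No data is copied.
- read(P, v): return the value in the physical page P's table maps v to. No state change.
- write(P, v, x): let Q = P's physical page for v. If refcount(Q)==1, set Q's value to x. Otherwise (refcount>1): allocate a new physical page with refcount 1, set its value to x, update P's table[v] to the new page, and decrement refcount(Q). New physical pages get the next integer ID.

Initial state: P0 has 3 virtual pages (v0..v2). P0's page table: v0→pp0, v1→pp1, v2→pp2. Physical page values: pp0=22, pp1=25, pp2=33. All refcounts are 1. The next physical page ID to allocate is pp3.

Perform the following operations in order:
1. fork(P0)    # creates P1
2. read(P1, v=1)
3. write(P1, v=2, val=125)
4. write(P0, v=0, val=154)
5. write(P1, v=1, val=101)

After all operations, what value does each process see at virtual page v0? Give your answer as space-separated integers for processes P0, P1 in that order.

Answer: 154 22

Derivation:
Op 1: fork(P0) -> P1. 3 ppages; refcounts: pp0:2 pp1:2 pp2:2
Op 2: read(P1, v1) -> 25. No state change.
Op 3: write(P1, v2, 125). refcount(pp2)=2>1 -> COPY to pp3. 4 ppages; refcounts: pp0:2 pp1:2 pp2:1 pp3:1
Op 4: write(P0, v0, 154). refcount(pp0)=2>1 -> COPY to pp4. 5 ppages; refcounts: pp0:1 pp1:2 pp2:1 pp3:1 pp4:1
Op 5: write(P1, v1, 101). refcount(pp1)=2>1 -> COPY to pp5. 6 ppages; refcounts: pp0:1 pp1:1 pp2:1 pp3:1 pp4:1 pp5:1
P0: v0 -> pp4 = 154
P1: v0 -> pp0 = 22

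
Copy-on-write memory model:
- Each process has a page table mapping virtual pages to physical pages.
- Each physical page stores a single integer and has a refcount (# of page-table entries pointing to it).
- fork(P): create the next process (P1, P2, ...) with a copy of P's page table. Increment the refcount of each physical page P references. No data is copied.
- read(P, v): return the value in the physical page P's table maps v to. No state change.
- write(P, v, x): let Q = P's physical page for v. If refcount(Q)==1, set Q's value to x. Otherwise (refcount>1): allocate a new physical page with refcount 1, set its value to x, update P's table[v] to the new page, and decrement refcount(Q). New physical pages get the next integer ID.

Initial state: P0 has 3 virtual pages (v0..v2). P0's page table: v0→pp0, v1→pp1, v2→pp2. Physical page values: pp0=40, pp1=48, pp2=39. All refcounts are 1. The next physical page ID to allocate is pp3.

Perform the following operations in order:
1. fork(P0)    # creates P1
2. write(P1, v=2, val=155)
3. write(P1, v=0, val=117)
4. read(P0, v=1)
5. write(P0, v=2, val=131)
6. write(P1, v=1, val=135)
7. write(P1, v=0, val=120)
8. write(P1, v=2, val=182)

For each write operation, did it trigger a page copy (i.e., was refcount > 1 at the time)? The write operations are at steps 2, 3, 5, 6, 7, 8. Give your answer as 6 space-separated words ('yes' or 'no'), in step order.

Op 1: fork(P0) -> P1. 3 ppages; refcounts: pp0:2 pp1:2 pp2:2
Op 2: write(P1, v2, 155). refcount(pp2)=2>1 -> COPY to pp3. 4 ppages; refcounts: pp0:2 pp1:2 pp2:1 pp3:1
Op 3: write(P1, v0, 117). refcount(pp0)=2>1 -> COPY to pp4. 5 ppages; refcounts: pp0:1 pp1:2 pp2:1 pp3:1 pp4:1
Op 4: read(P0, v1) -> 48. No state change.
Op 5: write(P0, v2, 131). refcount(pp2)=1 -> write in place. 5 ppages; refcounts: pp0:1 pp1:2 pp2:1 pp3:1 pp4:1
Op 6: write(P1, v1, 135). refcount(pp1)=2>1 -> COPY to pp5. 6 ppages; refcounts: pp0:1 pp1:1 pp2:1 pp3:1 pp4:1 pp5:1
Op 7: write(P1, v0, 120). refcount(pp4)=1 -> write in place. 6 ppages; refcounts: pp0:1 pp1:1 pp2:1 pp3:1 pp4:1 pp5:1
Op 8: write(P1, v2, 182). refcount(pp3)=1 -> write in place. 6 ppages; refcounts: pp0:1 pp1:1 pp2:1 pp3:1 pp4:1 pp5:1

yes yes no yes no no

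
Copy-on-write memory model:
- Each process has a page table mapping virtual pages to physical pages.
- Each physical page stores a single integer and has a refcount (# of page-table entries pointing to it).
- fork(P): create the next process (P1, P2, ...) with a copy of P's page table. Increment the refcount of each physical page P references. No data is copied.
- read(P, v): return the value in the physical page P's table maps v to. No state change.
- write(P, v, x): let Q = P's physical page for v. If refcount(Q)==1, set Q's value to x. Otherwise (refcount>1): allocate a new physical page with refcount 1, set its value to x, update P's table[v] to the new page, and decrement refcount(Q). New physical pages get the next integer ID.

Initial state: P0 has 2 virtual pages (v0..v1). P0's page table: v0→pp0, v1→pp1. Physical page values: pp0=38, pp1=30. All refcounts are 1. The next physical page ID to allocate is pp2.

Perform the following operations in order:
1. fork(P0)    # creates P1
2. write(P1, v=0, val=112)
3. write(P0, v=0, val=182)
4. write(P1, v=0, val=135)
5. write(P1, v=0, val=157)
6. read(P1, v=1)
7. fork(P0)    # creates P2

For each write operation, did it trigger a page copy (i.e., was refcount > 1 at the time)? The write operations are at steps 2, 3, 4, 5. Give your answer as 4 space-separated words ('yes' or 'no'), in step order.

Op 1: fork(P0) -> P1. 2 ppages; refcounts: pp0:2 pp1:2
Op 2: write(P1, v0, 112). refcount(pp0)=2>1 -> COPY to pp2. 3 ppages; refcounts: pp0:1 pp1:2 pp2:1
Op 3: write(P0, v0, 182). refcount(pp0)=1 -> write in place. 3 ppages; refcounts: pp0:1 pp1:2 pp2:1
Op 4: write(P1, v0, 135). refcount(pp2)=1 -> write in place. 3 ppages; refcounts: pp0:1 pp1:2 pp2:1
Op 5: write(P1, v0, 157). refcount(pp2)=1 -> write in place. 3 ppages; refcounts: pp0:1 pp1:2 pp2:1
Op 6: read(P1, v1) -> 30. No state change.
Op 7: fork(P0) -> P2. 3 ppages; refcounts: pp0:2 pp1:3 pp2:1

yes no no no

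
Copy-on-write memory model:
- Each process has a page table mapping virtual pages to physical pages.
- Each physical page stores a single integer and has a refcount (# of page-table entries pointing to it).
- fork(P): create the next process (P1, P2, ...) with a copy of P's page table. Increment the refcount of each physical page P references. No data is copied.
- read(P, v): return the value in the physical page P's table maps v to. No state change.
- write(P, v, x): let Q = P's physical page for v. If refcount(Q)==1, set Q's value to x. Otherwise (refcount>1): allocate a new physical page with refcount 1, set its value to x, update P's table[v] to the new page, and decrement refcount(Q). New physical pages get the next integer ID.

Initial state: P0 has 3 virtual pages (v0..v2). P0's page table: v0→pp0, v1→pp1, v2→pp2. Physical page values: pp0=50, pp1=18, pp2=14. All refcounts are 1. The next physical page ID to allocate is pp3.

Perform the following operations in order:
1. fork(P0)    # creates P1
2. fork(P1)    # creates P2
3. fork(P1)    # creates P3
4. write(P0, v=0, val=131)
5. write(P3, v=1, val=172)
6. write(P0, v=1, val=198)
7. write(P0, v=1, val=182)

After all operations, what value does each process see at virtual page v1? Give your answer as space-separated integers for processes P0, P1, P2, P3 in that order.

Op 1: fork(P0) -> P1. 3 ppages; refcounts: pp0:2 pp1:2 pp2:2
Op 2: fork(P1) -> P2. 3 ppages; refcounts: pp0:3 pp1:3 pp2:3
Op 3: fork(P1) -> P3. 3 ppages; refcounts: pp0:4 pp1:4 pp2:4
Op 4: write(P0, v0, 131). refcount(pp0)=4>1 -> COPY to pp3. 4 ppages; refcounts: pp0:3 pp1:4 pp2:4 pp3:1
Op 5: write(P3, v1, 172). refcount(pp1)=4>1 -> COPY to pp4. 5 ppages; refcounts: pp0:3 pp1:3 pp2:4 pp3:1 pp4:1
Op 6: write(P0, v1, 198). refcount(pp1)=3>1 -> COPY to pp5. 6 ppages; refcounts: pp0:3 pp1:2 pp2:4 pp3:1 pp4:1 pp5:1
Op 7: write(P0, v1, 182). refcount(pp5)=1 -> write in place. 6 ppages; refcounts: pp0:3 pp1:2 pp2:4 pp3:1 pp4:1 pp5:1
P0: v1 -> pp5 = 182
P1: v1 -> pp1 = 18
P2: v1 -> pp1 = 18
P3: v1 -> pp4 = 172

Answer: 182 18 18 172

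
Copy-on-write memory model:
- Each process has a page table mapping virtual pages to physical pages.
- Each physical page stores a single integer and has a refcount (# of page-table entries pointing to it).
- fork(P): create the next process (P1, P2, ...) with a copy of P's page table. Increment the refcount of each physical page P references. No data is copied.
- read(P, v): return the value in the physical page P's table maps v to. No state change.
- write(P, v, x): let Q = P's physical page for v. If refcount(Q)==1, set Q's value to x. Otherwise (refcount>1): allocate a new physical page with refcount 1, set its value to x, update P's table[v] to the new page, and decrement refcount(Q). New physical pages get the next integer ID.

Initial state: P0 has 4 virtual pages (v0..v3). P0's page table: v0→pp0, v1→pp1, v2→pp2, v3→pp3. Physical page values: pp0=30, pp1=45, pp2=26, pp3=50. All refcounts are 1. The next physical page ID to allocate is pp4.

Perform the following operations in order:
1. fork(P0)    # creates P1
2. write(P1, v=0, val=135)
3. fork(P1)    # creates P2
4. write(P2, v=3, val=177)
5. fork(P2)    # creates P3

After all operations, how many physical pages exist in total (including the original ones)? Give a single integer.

Op 1: fork(P0) -> P1. 4 ppages; refcounts: pp0:2 pp1:2 pp2:2 pp3:2
Op 2: write(P1, v0, 135). refcount(pp0)=2>1 -> COPY to pp4. 5 ppages; refcounts: pp0:1 pp1:2 pp2:2 pp3:2 pp4:1
Op 3: fork(P1) -> P2. 5 ppages; refcounts: pp0:1 pp1:3 pp2:3 pp3:3 pp4:2
Op 4: write(P2, v3, 177). refcount(pp3)=3>1 -> COPY to pp5. 6 ppages; refcounts: pp0:1 pp1:3 pp2:3 pp3:2 pp4:2 pp5:1
Op 5: fork(P2) -> P3. 6 ppages; refcounts: pp0:1 pp1:4 pp2:4 pp3:2 pp4:3 pp5:2

Answer: 6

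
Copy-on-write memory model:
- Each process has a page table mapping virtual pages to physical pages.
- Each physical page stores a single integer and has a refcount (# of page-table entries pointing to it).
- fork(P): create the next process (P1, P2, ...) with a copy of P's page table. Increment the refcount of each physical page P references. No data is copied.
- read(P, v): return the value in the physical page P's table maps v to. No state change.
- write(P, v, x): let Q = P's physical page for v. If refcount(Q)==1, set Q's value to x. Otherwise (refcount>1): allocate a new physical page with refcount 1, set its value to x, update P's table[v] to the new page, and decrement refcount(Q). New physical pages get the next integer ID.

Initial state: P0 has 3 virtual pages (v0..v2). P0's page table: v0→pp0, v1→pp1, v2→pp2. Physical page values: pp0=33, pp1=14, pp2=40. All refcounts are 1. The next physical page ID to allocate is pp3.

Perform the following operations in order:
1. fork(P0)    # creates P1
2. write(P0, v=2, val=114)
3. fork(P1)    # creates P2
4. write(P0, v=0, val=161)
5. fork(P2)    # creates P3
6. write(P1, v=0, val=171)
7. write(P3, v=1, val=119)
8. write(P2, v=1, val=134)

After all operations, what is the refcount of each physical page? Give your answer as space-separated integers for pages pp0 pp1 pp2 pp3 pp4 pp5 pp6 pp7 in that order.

Answer: 2 2 3 1 1 1 1 1

Derivation:
Op 1: fork(P0) -> P1. 3 ppages; refcounts: pp0:2 pp1:2 pp2:2
Op 2: write(P0, v2, 114). refcount(pp2)=2>1 -> COPY to pp3. 4 ppages; refcounts: pp0:2 pp1:2 pp2:1 pp3:1
Op 3: fork(P1) -> P2. 4 ppages; refcounts: pp0:3 pp1:3 pp2:2 pp3:1
Op 4: write(P0, v0, 161). refcount(pp0)=3>1 -> COPY to pp4. 5 ppages; refcounts: pp0:2 pp1:3 pp2:2 pp3:1 pp4:1
Op 5: fork(P2) -> P3. 5 ppages; refcounts: pp0:3 pp1:4 pp2:3 pp3:1 pp4:1
Op 6: write(P1, v0, 171). refcount(pp0)=3>1 -> COPY to pp5. 6 ppages; refcounts: pp0:2 pp1:4 pp2:3 pp3:1 pp4:1 pp5:1
Op 7: write(P3, v1, 119). refcount(pp1)=4>1 -> COPY to pp6. 7 ppages; refcounts: pp0:2 pp1:3 pp2:3 pp3:1 pp4:1 pp5:1 pp6:1
Op 8: write(P2, v1, 134). refcount(pp1)=3>1 -> COPY to pp7. 8 ppages; refcounts: pp0:2 pp1:2 pp2:3 pp3:1 pp4:1 pp5:1 pp6:1 pp7:1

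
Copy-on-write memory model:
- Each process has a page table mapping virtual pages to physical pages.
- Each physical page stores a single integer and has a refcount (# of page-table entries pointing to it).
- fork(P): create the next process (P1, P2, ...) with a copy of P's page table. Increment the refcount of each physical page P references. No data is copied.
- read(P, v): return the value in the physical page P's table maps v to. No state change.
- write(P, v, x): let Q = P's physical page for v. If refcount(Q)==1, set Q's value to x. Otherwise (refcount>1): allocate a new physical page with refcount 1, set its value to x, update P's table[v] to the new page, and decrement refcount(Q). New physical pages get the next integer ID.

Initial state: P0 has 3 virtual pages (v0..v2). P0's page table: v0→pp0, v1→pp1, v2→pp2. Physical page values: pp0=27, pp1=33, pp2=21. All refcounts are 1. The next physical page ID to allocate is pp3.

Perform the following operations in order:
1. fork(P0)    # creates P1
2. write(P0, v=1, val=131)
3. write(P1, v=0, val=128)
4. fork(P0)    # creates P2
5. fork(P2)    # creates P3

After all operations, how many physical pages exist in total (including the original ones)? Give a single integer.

Answer: 5

Derivation:
Op 1: fork(P0) -> P1. 3 ppages; refcounts: pp0:2 pp1:2 pp2:2
Op 2: write(P0, v1, 131). refcount(pp1)=2>1 -> COPY to pp3. 4 ppages; refcounts: pp0:2 pp1:1 pp2:2 pp3:1
Op 3: write(P1, v0, 128). refcount(pp0)=2>1 -> COPY to pp4. 5 ppages; refcounts: pp0:1 pp1:1 pp2:2 pp3:1 pp4:1
Op 4: fork(P0) -> P2. 5 ppages; refcounts: pp0:2 pp1:1 pp2:3 pp3:2 pp4:1
Op 5: fork(P2) -> P3. 5 ppages; refcounts: pp0:3 pp1:1 pp2:4 pp3:3 pp4:1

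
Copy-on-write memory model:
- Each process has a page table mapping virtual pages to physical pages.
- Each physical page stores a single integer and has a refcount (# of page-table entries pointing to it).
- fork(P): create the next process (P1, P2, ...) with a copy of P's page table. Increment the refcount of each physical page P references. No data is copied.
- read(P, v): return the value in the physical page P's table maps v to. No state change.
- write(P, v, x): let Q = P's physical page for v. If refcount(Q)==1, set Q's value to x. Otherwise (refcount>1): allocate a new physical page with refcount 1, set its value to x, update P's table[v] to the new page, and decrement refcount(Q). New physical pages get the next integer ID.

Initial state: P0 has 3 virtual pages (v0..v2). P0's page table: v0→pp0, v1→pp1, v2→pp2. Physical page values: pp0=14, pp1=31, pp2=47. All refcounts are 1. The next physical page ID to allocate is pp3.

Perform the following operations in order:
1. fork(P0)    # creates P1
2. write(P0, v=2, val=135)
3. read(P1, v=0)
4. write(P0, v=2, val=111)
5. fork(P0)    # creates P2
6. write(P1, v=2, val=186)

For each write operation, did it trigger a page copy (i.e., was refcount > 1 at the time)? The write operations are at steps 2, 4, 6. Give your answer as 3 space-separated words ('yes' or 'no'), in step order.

Op 1: fork(P0) -> P1. 3 ppages; refcounts: pp0:2 pp1:2 pp2:2
Op 2: write(P0, v2, 135). refcount(pp2)=2>1 -> COPY to pp3. 4 ppages; refcounts: pp0:2 pp1:2 pp2:1 pp3:1
Op 3: read(P1, v0) -> 14. No state change.
Op 4: write(P0, v2, 111). refcount(pp3)=1 -> write in place. 4 ppages; refcounts: pp0:2 pp1:2 pp2:1 pp3:1
Op 5: fork(P0) -> P2. 4 ppages; refcounts: pp0:3 pp1:3 pp2:1 pp3:2
Op 6: write(P1, v2, 186). refcount(pp2)=1 -> write in place. 4 ppages; refcounts: pp0:3 pp1:3 pp2:1 pp3:2

yes no no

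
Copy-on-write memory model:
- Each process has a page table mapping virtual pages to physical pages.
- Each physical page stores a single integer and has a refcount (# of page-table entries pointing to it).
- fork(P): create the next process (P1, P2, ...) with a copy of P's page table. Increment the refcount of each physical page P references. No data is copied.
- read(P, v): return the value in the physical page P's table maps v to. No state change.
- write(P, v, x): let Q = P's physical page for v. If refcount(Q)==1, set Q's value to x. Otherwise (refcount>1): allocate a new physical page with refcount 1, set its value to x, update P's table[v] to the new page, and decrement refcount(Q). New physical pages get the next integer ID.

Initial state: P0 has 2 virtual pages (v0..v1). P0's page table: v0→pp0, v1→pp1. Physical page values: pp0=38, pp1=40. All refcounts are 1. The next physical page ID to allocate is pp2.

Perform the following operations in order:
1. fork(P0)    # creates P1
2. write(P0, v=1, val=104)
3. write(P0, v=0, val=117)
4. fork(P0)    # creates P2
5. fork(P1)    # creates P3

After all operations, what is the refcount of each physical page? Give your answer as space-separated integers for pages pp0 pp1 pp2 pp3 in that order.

Op 1: fork(P0) -> P1. 2 ppages; refcounts: pp0:2 pp1:2
Op 2: write(P0, v1, 104). refcount(pp1)=2>1 -> COPY to pp2. 3 ppages; refcounts: pp0:2 pp1:1 pp2:1
Op 3: write(P0, v0, 117). refcount(pp0)=2>1 -> COPY to pp3. 4 ppages; refcounts: pp0:1 pp1:1 pp2:1 pp3:1
Op 4: fork(P0) -> P2. 4 ppages; refcounts: pp0:1 pp1:1 pp2:2 pp3:2
Op 5: fork(P1) -> P3. 4 ppages; refcounts: pp0:2 pp1:2 pp2:2 pp3:2

Answer: 2 2 2 2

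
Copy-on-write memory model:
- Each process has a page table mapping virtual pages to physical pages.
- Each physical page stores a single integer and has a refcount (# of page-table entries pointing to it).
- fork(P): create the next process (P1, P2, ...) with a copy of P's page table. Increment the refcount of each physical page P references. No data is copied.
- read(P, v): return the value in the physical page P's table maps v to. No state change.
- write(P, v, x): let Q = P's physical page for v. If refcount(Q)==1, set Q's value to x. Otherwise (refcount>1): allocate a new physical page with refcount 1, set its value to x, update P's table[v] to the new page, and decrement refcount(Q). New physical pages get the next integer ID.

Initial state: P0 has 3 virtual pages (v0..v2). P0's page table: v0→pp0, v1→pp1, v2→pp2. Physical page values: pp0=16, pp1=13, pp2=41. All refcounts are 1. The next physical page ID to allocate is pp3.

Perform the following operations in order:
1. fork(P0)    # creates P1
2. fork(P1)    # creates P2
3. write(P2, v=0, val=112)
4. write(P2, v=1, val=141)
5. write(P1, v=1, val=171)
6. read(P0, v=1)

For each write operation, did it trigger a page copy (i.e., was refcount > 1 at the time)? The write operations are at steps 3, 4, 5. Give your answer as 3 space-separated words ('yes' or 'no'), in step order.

Op 1: fork(P0) -> P1. 3 ppages; refcounts: pp0:2 pp1:2 pp2:2
Op 2: fork(P1) -> P2. 3 ppages; refcounts: pp0:3 pp1:3 pp2:3
Op 3: write(P2, v0, 112). refcount(pp0)=3>1 -> COPY to pp3. 4 ppages; refcounts: pp0:2 pp1:3 pp2:3 pp3:1
Op 4: write(P2, v1, 141). refcount(pp1)=3>1 -> COPY to pp4. 5 ppages; refcounts: pp0:2 pp1:2 pp2:3 pp3:1 pp4:1
Op 5: write(P1, v1, 171). refcount(pp1)=2>1 -> COPY to pp5. 6 ppages; refcounts: pp0:2 pp1:1 pp2:3 pp3:1 pp4:1 pp5:1
Op 6: read(P0, v1) -> 13. No state change.

yes yes yes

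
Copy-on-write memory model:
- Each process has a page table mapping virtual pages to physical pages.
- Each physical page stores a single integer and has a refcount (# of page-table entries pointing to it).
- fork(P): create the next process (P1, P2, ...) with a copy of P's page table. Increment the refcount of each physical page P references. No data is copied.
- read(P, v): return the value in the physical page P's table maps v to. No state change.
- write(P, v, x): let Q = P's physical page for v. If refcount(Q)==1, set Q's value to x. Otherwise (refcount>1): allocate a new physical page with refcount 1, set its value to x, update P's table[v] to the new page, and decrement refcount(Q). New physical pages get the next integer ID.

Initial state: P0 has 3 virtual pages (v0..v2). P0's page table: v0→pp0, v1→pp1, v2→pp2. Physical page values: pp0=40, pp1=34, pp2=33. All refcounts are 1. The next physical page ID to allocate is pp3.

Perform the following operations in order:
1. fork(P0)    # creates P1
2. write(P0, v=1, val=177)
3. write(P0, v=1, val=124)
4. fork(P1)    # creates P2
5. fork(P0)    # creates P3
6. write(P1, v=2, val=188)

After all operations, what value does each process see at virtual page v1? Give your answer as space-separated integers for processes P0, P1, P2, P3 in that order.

Answer: 124 34 34 124

Derivation:
Op 1: fork(P0) -> P1. 3 ppages; refcounts: pp0:2 pp1:2 pp2:2
Op 2: write(P0, v1, 177). refcount(pp1)=2>1 -> COPY to pp3. 4 ppages; refcounts: pp0:2 pp1:1 pp2:2 pp3:1
Op 3: write(P0, v1, 124). refcount(pp3)=1 -> write in place. 4 ppages; refcounts: pp0:2 pp1:1 pp2:2 pp3:1
Op 4: fork(P1) -> P2. 4 ppages; refcounts: pp0:3 pp1:2 pp2:3 pp3:1
Op 5: fork(P0) -> P3. 4 ppages; refcounts: pp0:4 pp1:2 pp2:4 pp3:2
Op 6: write(P1, v2, 188). refcount(pp2)=4>1 -> COPY to pp4. 5 ppages; refcounts: pp0:4 pp1:2 pp2:3 pp3:2 pp4:1
P0: v1 -> pp3 = 124
P1: v1 -> pp1 = 34
P2: v1 -> pp1 = 34
P3: v1 -> pp3 = 124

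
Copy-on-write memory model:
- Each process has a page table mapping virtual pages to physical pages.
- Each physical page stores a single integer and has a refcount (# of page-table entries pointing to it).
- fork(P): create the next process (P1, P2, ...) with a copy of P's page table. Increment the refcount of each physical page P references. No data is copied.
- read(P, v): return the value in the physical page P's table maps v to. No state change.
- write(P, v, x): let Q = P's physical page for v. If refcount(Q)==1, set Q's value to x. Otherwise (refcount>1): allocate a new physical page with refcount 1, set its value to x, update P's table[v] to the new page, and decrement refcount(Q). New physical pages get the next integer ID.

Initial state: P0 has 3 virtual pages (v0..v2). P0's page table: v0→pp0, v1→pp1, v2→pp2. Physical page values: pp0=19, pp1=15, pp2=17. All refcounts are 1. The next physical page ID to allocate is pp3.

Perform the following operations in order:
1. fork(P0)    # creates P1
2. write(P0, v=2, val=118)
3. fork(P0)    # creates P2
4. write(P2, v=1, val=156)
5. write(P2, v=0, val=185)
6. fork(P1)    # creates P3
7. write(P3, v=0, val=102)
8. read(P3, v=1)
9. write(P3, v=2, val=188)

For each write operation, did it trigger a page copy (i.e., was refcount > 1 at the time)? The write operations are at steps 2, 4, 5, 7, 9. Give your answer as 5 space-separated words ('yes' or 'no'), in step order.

Op 1: fork(P0) -> P1. 3 ppages; refcounts: pp0:2 pp1:2 pp2:2
Op 2: write(P0, v2, 118). refcount(pp2)=2>1 -> COPY to pp3. 4 ppages; refcounts: pp0:2 pp1:2 pp2:1 pp3:1
Op 3: fork(P0) -> P2. 4 ppages; refcounts: pp0:3 pp1:3 pp2:1 pp3:2
Op 4: write(P2, v1, 156). refcount(pp1)=3>1 -> COPY to pp4. 5 ppages; refcounts: pp0:3 pp1:2 pp2:1 pp3:2 pp4:1
Op 5: write(P2, v0, 185). refcount(pp0)=3>1 -> COPY to pp5. 6 ppages; refcounts: pp0:2 pp1:2 pp2:1 pp3:2 pp4:1 pp5:1
Op 6: fork(P1) -> P3. 6 ppages; refcounts: pp0:3 pp1:3 pp2:2 pp3:2 pp4:1 pp5:1
Op 7: write(P3, v0, 102). refcount(pp0)=3>1 -> COPY to pp6. 7 ppages; refcounts: pp0:2 pp1:3 pp2:2 pp3:2 pp4:1 pp5:1 pp6:1
Op 8: read(P3, v1) -> 15. No state change.
Op 9: write(P3, v2, 188). refcount(pp2)=2>1 -> COPY to pp7. 8 ppages; refcounts: pp0:2 pp1:3 pp2:1 pp3:2 pp4:1 pp5:1 pp6:1 pp7:1

yes yes yes yes yes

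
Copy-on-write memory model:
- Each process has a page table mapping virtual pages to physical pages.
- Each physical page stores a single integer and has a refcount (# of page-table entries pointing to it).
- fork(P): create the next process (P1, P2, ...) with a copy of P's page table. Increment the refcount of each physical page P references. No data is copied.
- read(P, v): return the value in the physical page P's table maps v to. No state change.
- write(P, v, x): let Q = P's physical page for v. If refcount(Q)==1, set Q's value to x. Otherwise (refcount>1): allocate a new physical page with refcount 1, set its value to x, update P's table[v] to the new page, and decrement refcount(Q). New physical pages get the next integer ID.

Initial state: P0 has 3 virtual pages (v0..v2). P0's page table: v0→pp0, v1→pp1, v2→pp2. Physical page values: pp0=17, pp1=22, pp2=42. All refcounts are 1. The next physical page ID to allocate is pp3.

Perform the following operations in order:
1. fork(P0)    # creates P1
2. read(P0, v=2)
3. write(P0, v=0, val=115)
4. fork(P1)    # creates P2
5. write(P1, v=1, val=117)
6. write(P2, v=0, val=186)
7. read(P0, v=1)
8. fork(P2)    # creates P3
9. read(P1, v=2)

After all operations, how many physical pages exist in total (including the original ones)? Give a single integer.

Op 1: fork(P0) -> P1. 3 ppages; refcounts: pp0:2 pp1:2 pp2:2
Op 2: read(P0, v2) -> 42. No state change.
Op 3: write(P0, v0, 115). refcount(pp0)=2>1 -> COPY to pp3. 4 ppages; refcounts: pp0:1 pp1:2 pp2:2 pp3:1
Op 4: fork(P1) -> P2. 4 ppages; refcounts: pp0:2 pp1:3 pp2:3 pp3:1
Op 5: write(P1, v1, 117). refcount(pp1)=3>1 -> COPY to pp4. 5 ppages; refcounts: pp0:2 pp1:2 pp2:3 pp3:1 pp4:1
Op 6: write(P2, v0, 186). refcount(pp0)=2>1 -> COPY to pp5. 6 ppages; refcounts: pp0:1 pp1:2 pp2:3 pp3:1 pp4:1 pp5:1
Op 7: read(P0, v1) -> 22. No state change.
Op 8: fork(P2) -> P3. 6 ppages; refcounts: pp0:1 pp1:3 pp2:4 pp3:1 pp4:1 pp5:2
Op 9: read(P1, v2) -> 42. No state change.

Answer: 6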